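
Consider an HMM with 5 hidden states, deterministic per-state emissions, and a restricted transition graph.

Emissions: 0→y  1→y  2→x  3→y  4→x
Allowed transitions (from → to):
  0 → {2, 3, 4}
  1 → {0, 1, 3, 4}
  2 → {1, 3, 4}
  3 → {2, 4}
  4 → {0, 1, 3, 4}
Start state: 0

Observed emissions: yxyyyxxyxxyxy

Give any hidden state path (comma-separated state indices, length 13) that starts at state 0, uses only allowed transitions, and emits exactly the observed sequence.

  t0 'y' -> {0,1,3}, take 0 (start)
  t1 'x' -> {2,4}, take 2 (0->2 ok)
  t2 'y' -> {0,1,3}, take 1 (2->1 ok)
  t3 'y' -> {0,1,3}, take 0 (1->0 ok)
  t4 'y' -> {0,1,3}, take 3 (0->3 ok)
  t5 'x' -> {2,4}, take 4 (3->4 ok)
  t6 'x' -> {2,4}, take 4 (4->4 ok)
  t7 'y' -> {0,1,3}, take 3 (4->3 ok)
  t8 'x' -> {2,4}, take 4 (3->4 ok)
  t9 'x' -> {2,4}, take 4 (4->4 ok)
  t10 'y' -> {0,1,3}, take 0 (4->0 ok)
  t11 'x' -> {2,4}, take 4 (0->4 ok)
  t12 'y' -> {0,1,3}, take 3 (4->3 ok)

0,2,1,0,3,4,4,3,4,4,0,4,3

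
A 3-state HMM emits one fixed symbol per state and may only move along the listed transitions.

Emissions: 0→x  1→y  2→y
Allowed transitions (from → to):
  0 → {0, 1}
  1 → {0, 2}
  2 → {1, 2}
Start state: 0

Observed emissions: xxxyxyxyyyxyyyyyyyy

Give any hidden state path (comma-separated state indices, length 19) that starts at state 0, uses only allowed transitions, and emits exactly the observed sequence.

0,0,0,1,0,1,0,1,2,1,0,1,2,2,1,2,2,2,2

  0: obs=x cand={0} pick 0 [start]
  1: obs=x cand={0} pick 0 [0->0 ok]
  2: obs=x cand={0} pick 0 [0->0 ok]
  3: obs=y cand={1,2} pick 1 [0->1 ok]
  4: obs=x cand={0} pick 0 [1->0 ok]
  5: obs=y cand={1,2} pick 1 [0->1 ok]
  6: obs=x cand={0} pick 0 [1->0 ok]
  7: obs=y cand={1,2} pick 1 [0->1 ok]
  8: obs=y cand={1,2} pick 2 [1->2 ok]
  9: obs=y cand={1,2} pick 1 [2->1 ok]
  10: obs=x cand={0} pick 0 [1->0 ok]
  11: obs=y cand={1,2} pick 1 [0->1 ok]
  12: obs=y cand={1,2} pick 2 [1->2 ok]
  13: obs=y cand={1,2} pick 2 [2->2 ok]
  14: obs=y cand={1,2} pick 1 [2->1 ok]
  15: obs=y cand={1,2} pick 2 [1->2 ok]
  16: obs=y cand={1,2} pick 2 [2->2 ok]
  17: obs=y cand={1,2} pick 2 [2->2 ok]
  18: obs=y cand={1,2} pick 2 [2->2 ok]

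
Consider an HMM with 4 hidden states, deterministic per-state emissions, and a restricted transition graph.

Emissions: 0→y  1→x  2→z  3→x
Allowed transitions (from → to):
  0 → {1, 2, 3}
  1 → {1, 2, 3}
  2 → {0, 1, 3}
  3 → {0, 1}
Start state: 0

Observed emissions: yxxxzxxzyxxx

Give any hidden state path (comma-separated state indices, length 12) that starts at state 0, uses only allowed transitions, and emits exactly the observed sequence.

  t0 'y' -> {0}, take 0 (start)
  t1 'x' -> {1,3}, take 1 (0->1 ok)
  t2 'x' -> {1,3}, take 1 (1->1 ok)
  t3 'x' -> {1,3}, take 1 (1->1 ok)
  t4 'z' -> {2}, take 2 (1->2 ok)
  t5 'x' -> {1,3}, take 3 (2->3 ok)
  t6 'x' -> {1,3}, take 1 (3->1 ok)
  t7 'z' -> {2}, take 2 (1->2 ok)
  t8 'y' -> {0}, take 0 (2->0 ok)
  t9 'x' -> {1,3}, take 3 (0->3 ok)
  t10 'x' -> {1,3}, take 1 (3->1 ok)
  t11 'x' -> {1,3}, take 3 (1->3 ok)

0,1,1,1,2,3,1,2,0,3,1,3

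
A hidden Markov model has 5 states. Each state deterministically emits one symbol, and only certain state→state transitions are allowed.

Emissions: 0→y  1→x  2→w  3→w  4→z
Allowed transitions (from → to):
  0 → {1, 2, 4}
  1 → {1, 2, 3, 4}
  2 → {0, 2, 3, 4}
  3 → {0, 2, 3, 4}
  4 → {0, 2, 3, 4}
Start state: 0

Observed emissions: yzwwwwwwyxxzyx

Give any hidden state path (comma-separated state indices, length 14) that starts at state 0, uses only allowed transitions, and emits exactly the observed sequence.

  0: obs=y cand={0} pick 0 [start]
  1: obs=z cand={4} pick 4 [0->4 ok]
  2: obs=w cand={2,3} pick 3 [4->3 ok]
  3: obs=w cand={2,3} pick 2 [3->2 ok]
  4: obs=w cand={2,3} pick 2 [2->2 ok]
  5: obs=w cand={2,3} pick 3 [2->3 ok]
  6: obs=w cand={2,3} pick 2 [3->2 ok]
  7: obs=w cand={2,3} pick 3 [2->3 ok]
  8: obs=y cand={0} pick 0 [3->0 ok]
  9: obs=x cand={1} pick 1 [0->1 ok]
  10: obs=x cand={1} pick 1 [1->1 ok]
  11: obs=z cand={4} pick 4 [1->4 ok]
  12: obs=y cand={0} pick 0 [4->0 ok]
  13: obs=x cand={1} pick 1 [0->1 ok]

0,4,3,2,2,3,2,3,0,1,1,4,0,1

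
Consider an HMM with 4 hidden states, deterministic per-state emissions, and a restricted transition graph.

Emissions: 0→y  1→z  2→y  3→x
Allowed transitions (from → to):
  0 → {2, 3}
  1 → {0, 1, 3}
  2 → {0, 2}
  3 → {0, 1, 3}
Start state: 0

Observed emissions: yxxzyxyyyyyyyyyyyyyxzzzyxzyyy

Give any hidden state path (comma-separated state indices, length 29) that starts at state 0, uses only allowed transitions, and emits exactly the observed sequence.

0,3,3,1,0,3,0,2,2,2,2,2,2,2,2,0,2,2,0,3,1,1,1,0,3,1,0,2,0

  [0] y  {0,2}  => 0  start
  [1] x  {3}  => 3  0->3 ok
  [2] x  {3}  => 3  3->3 ok
  [3] z  {1}  => 1  3->1 ok
  [4] y  {0,2}  => 0  1->0 ok
  [5] x  {3}  => 3  0->3 ok
  [6] y  {0,2}  => 0  3->0 ok
  [7] y  {0,2}  => 2  0->2 ok
  [8] y  {0,2}  => 2  2->2 ok
  [9] y  {0,2}  => 2  2->2 ok
  [10] y  {0,2}  => 2  2->2 ok
  [11] y  {0,2}  => 2  2->2 ok
  [12] y  {0,2}  => 2  2->2 ok
  [13] y  {0,2}  => 2  2->2 ok
  [14] y  {0,2}  => 2  2->2 ok
  [15] y  {0,2}  => 0  2->0 ok
  [16] y  {0,2}  => 2  0->2 ok
  [17] y  {0,2}  => 2  2->2 ok
  [18] y  {0,2}  => 0  2->0 ok
  [19] x  {3}  => 3  0->3 ok
  [20] z  {1}  => 1  3->1 ok
  [21] z  {1}  => 1  1->1 ok
  [22] z  {1}  => 1  1->1 ok
  [23] y  {0,2}  => 0  1->0 ok
  [24] x  {3}  => 3  0->3 ok
  [25] z  {1}  => 1  3->1 ok
  [26] y  {0,2}  => 0  1->0 ok
  [27] y  {0,2}  => 2  0->2 ok
  [28] y  {0,2}  => 0  2->0 ok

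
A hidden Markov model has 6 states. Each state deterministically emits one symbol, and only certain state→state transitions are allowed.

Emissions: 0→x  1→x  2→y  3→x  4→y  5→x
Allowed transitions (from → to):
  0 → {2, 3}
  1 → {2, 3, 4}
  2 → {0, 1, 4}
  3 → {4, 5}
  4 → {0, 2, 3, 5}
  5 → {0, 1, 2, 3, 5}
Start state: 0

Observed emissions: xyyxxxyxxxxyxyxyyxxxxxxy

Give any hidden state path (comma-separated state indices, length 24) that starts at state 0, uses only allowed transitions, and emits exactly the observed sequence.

0,2,4,5,5,0,2,0,3,5,1,2,0,2,1,2,4,5,0,3,5,5,0,2

  pos 0: x in {0,1,3,5}, choose 0; start
  pos 1: y in {2,4}, choose 2; 0->2 ok
  pos 2: y in {2,4}, choose 4; 2->4 ok
  pos 3: x in {0,1,3,5}, choose 5; 4->5 ok
  pos 4: x in {0,1,3,5}, choose 5; 5->5 ok
  pos 5: x in {0,1,3,5}, choose 0; 5->0 ok
  pos 6: y in {2,4}, choose 2; 0->2 ok
  pos 7: x in {0,1,3,5}, choose 0; 2->0 ok
  pos 8: x in {0,1,3,5}, choose 3; 0->3 ok
  pos 9: x in {0,1,3,5}, choose 5; 3->5 ok
  pos 10: x in {0,1,3,5}, choose 1; 5->1 ok
  pos 11: y in {2,4}, choose 2; 1->2 ok
  pos 12: x in {0,1,3,5}, choose 0; 2->0 ok
  pos 13: y in {2,4}, choose 2; 0->2 ok
  pos 14: x in {0,1,3,5}, choose 1; 2->1 ok
  pos 15: y in {2,4}, choose 2; 1->2 ok
  pos 16: y in {2,4}, choose 4; 2->4 ok
  pos 17: x in {0,1,3,5}, choose 5; 4->5 ok
  pos 18: x in {0,1,3,5}, choose 0; 5->0 ok
  pos 19: x in {0,1,3,5}, choose 3; 0->3 ok
  pos 20: x in {0,1,3,5}, choose 5; 3->5 ok
  pos 21: x in {0,1,3,5}, choose 5; 5->5 ok
  pos 22: x in {0,1,3,5}, choose 0; 5->0 ok
  pos 23: y in {2,4}, choose 2; 0->2 ok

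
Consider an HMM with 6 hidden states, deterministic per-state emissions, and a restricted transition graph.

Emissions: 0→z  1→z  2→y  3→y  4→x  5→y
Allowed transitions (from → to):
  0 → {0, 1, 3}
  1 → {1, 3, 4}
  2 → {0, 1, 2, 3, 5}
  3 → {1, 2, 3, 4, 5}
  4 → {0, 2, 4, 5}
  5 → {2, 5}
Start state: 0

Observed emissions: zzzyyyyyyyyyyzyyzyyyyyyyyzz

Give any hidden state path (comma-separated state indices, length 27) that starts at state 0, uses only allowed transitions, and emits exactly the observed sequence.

  pos 0: z in {0,1}, choose 0; start
  pos 1: z in {0,1}, choose 1; 0->1 ok
  pos 2: z in {0,1}, choose 1; 1->1 ok
  pos 3: y in {2,3,5}, choose 3; 1->3 ok
  pos 4: y in {2,3,5}, choose 5; 3->5 ok
  pos 5: y in {2,3,5}, choose 5; 5->5 ok
  pos 6: y in {2,3,5}, choose 5; 5->5 ok
  pos 7: y in {2,3,5}, choose 5; 5->5 ok
  pos 8: y in {2,3,5}, choose 2; 5->2 ok
  pos 9: y in {2,3,5}, choose 5; 2->5 ok
  pos 10: y in {2,3,5}, choose 5; 5->5 ok
  pos 11: y in {2,3,5}, choose 2; 5->2 ok
  pos 12: y in {2,3,5}, choose 2; 2->2 ok
  pos 13: z in {0,1}, choose 1; 2->1 ok
  pos 14: y in {2,3,5}, choose 3; 1->3 ok
  pos 15: y in {2,3,5}, choose 2; 3->2 ok
  pos 16: z in {0,1}, choose 1; 2->1 ok
  pos 17: y in {2,3,5}, choose 3; 1->3 ok
  pos 18: y in {2,3,5}, choose 2; 3->2 ok
  pos 19: y in {2,3,5}, choose 5; 2->5 ok
  pos 20: y in {2,3,5}, choose 5; 5->5 ok
  pos 21: y in {2,3,5}, choose 5; 5->5 ok
  pos 22: y in {2,3,5}, choose 5; 5->5 ok
  pos 23: y in {2,3,5}, choose 5; 5->5 ok
  pos 24: y in {2,3,5}, choose 2; 5->2 ok
  pos 25: z in {0,1}, choose 1; 2->1 ok
  pos 26: z in {0,1}, choose 1; 1->1 ok

0,1,1,3,5,5,5,5,2,5,5,2,2,1,3,2,1,3,2,5,5,5,5,5,2,1,1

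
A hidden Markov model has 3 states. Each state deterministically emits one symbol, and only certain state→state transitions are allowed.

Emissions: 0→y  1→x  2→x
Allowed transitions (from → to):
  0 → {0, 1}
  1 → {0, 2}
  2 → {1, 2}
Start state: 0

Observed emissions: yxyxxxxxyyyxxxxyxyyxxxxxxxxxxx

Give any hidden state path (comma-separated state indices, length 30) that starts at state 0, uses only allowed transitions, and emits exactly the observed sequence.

0,1,0,1,2,2,2,1,0,0,0,1,2,2,1,0,1,0,0,1,2,1,2,2,1,2,2,2,1,2

  t0 'y' -> {0}, take 0 (start)
  t1 'x' -> {1,2}, take 1 (0->1 ok)
  t2 'y' -> {0}, take 0 (1->0 ok)
  t3 'x' -> {1,2}, take 1 (0->1 ok)
  t4 'x' -> {1,2}, take 2 (1->2 ok)
  t5 'x' -> {1,2}, take 2 (2->2 ok)
  t6 'x' -> {1,2}, take 2 (2->2 ok)
  t7 'x' -> {1,2}, take 1 (2->1 ok)
  t8 'y' -> {0}, take 0 (1->0 ok)
  t9 'y' -> {0}, take 0 (0->0 ok)
  t10 'y' -> {0}, take 0 (0->0 ok)
  t11 'x' -> {1,2}, take 1 (0->1 ok)
  t12 'x' -> {1,2}, take 2 (1->2 ok)
  t13 'x' -> {1,2}, take 2 (2->2 ok)
  t14 'x' -> {1,2}, take 1 (2->1 ok)
  t15 'y' -> {0}, take 0 (1->0 ok)
  t16 'x' -> {1,2}, take 1 (0->1 ok)
  t17 'y' -> {0}, take 0 (1->0 ok)
  t18 'y' -> {0}, take 0 (0->0 ok)
  t19 'x' -> {1,2}, take 1 (0->1 ok)
  t20 'x' -> {1,2}, take 2 (1->2 ok)
  t21 'x' -> {1,2}, take 1 (2->1 ok)
  t22 'x' -> {1,2}, take 2 (1->2 ok)
  t23 'x' -> {1,2}, take 2 (2->2 ok)
  t24 'x' -> {1,2}, take 1 (2->1 ok)
  t25 'x' -> {1,2}, take 2 (1->2 ok)
  t26 'x' -> {1,2}, take 2 (2->2 ok)
  t27 'x' -> {1,2}, take 2 (2->2 ok)
  t28 'x' -> {1,2}, take 1 (2->1 ok)
  t29 'x' -> {1,2}, take 2 (1->2 ok)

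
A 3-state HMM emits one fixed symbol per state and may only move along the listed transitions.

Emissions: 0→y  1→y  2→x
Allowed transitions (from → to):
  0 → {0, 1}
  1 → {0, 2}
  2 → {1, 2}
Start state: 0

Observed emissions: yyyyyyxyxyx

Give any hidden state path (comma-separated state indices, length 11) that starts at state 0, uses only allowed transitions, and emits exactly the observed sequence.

0,1,0,1,0,1,2,1,2,1,2

  0: obs=y cand={0,1} pick 0 [start]
  1: obs=y cand={0,1} pick 1 [0->1 ok]
  2: obs=y cand={0,1} pick 0 [1->0 ok]
  3: obs=y cand={0,1} pick 1 [0->1 ok]
  4: obs=y cand={0,1} pick 0 [1->0 ok]
  5: obs=y cand={0,1} pick 1 [0->1 ok]
  6: obs=x cand={2} pick 2 [1->2 ok]
  7: obs=y cand={0,1} pick 1 [2->1 ok]
  8: obs=x cand={2} pick 2 [1->2 ok]
  9: obs=y cand={0,1} pick 1 [2->1 ok]
  10: obs=x cand={2} pick 2 [1->2 ok]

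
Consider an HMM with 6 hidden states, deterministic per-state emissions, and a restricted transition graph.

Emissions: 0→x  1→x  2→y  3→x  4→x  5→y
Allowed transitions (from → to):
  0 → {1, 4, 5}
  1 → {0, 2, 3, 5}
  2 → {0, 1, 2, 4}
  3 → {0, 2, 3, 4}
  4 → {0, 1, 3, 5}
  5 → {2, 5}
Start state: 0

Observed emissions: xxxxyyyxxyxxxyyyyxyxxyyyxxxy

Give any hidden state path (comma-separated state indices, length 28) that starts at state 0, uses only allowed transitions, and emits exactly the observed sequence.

  0: obs=x cand={0,1,3,4} pick 0 [start]
  1: obs=x cand={0,1,3,4} pick 4 [0->4 ok]
  2: obs=x cand={0,1,3,4} pick 3 [4->3 ok]
  3: obs=x cand={0,1,3,4} pick 0 [3->0 ok]
  4: obs=y cand={2,5} pick 5 [0->5 ok]
  5: obs=y cand={2,5} pick 5 [5->5 ok]
  6: obs=y cand={2,5} pick 2 [5->2 ok]
  7: obs=x cand={0,1,3,4} pick 4 [2->4 ok]
  8: obs=x cand={0,1,3,4} pick 1 [4->1 ok]
  9: obs=y cand={2,5} pick 2 [1->2 ok]
  10: obs=x cand={0,1,3,4} pick 1 [2->1 ok]
  11: obs=x cand={0,1,3,4} pick 0 [1->0 ok]
  12: obs=x cand={0,1,3,4} pick 1 [0->1 ok]
  13: obs=y cand={2,5} pick 5 [1->5 ok]
  14: obs=y cand={2,5} pick 5 [5->5 ok]
  15: obs=y cand={2,5} pick 5 [5->5 ok]
  16: obs=y cand={2,5} pick 2 [5->2 ok]
  17: obs=x cand={0,1,3,4} pick 1 [2->1 ok]
  18: obs=y cand={2,5} pick 2 [1->2 ok]
  19: obs=x cand={0,1,3,4} pick 4 [2->4 ok]
  20: obs=x cand={0,1,3,4} pick 1 [4->1 ok]
  21: obs=y cand={2,5} pick 5 [1->5 ok]
  22: obs=y cand={2,5} pick 2 [5->2 ok]
  23: obs=y cand={2,5} pick 2 [2->2 ok]
  24: obs=x cand={0,1,3,4} pick 4 [2->4 ok]
  25: obs=x cand={0,1,3,4} pick 0 [4->0 ok]
  26: obs=x cand={0,1,3,4} pick 1 [0->1 ok]
  27: obs=y cand={2,5} pick 2 [1->2 ok]

0,4,3,0,5,5,2,4,1,2,1,0,1,5,5,5,2,1,2,4,1,5,2,2,4,0,1,2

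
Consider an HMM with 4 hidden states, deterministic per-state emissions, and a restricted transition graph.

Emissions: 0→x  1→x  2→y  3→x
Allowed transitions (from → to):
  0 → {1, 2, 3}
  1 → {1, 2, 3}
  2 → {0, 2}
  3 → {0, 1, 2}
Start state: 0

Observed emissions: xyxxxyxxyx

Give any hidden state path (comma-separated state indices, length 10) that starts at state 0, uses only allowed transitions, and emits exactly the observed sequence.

  pos 0: x in {0,1,3}, choose 0; start
  pos 1: y in {2}, choose 2; 0->2 ok
  pos 2: x in {0,1,3}, choose 0; 2->0 ok
  pos 3: x in {0,1,3}, choose 3; 0->3 ok
  pos 4: x in {0,1,3}, choose 1; 3->1 ok
  pos 5: y in {2}, choose 2; 1->2 ok
  pos 6: x in {0,1,3}, choose 0; 2->0 ok
  pos 7: x in {0,1,3}, choose 1; 0->1 ok
  pos 8: y in {2}, choose 2; 1->2 ok
  pos 9: x in {0,1,3}, choose 0; 2->0 ok

0,2,0,3,1,2,0,1,2,0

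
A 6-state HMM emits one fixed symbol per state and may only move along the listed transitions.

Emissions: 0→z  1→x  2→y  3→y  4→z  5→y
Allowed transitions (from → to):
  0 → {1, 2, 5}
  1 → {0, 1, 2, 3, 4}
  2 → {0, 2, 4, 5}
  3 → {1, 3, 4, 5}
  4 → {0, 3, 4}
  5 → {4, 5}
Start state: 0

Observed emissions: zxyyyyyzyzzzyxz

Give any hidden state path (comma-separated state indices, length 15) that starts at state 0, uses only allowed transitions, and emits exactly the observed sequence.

  pos 0: z in {0,4}, choose 0; start
  pos 1: x in {1}, choose 1; 0->1 ok
  pos 2: y in {2,3,5}, choose 3; 1->3 ok
  pos 3: y in {2,3,5}, choose 3; 3->3 ok
  pos 4: y in {2,3,5}, choose 5; 3->5 ok
  pos 5: y in {2,3,5}, choose 5; 5->5 ok
  pos 6: y in {2,3,5}, choose 5; 5->5 ok
  pos 7: z in {0,4}, choose 4; 5->4 ok
  pos 8: y in {2,3,5}, choose 3; 4->3 ok
  pos 9: z in {0,4}, choose 4; 3->4 ok
  pos 10: z in {0,4}, choose 4; 4->4 ok
  pos 11: z in {0,4}, choose 4; 4->4 ok
  pos 12: y in {2,3,5}, choose 3; 4->3 ok
  pos 13: x in {1}, choose 1; 3->1 ok
  pos 14: z in {0,4}, choose 4; 1->4 ok

0,1,3,3,5,5,5,4,3,4,4,4,3,1,4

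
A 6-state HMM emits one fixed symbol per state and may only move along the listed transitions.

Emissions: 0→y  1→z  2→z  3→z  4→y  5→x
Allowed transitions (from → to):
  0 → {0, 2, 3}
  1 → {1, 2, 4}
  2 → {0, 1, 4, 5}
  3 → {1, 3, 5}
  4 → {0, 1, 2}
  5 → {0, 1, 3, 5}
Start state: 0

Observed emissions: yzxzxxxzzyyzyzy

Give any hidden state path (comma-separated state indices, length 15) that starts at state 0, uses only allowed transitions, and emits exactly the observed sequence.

0,2,5,3,5,5,5,1,1,4,0,2,0,2,0

  t0 'y' -> {0,4}, take 0 (start)
  t1 'z' -> {1,2,3}, take 2 (0->2 ok)
  t2 'x' -> {5}, take 5 (2->5 ok)
  t3 'z' -> {1,2,3}, take 3 (5->3 ok)
  t4 'x' -> {5}, take 5 (3->5 ok)
  t5 'x' -> {5}, take 5 (5->5 ok)
  t6 'x' -> {5}, take 5 (5->5 ok)
  t7 'z' -> {1,2,3}, take 1 (5->1 ok)
  t8 'z' -> {1,2,3}, take 1 (1->1 ok)
  t9 'y' -> {0,4}, take 4 (1->4 ok)
  t10 'y' -> {0,4}, take 0 (4->0 ok)
  t11 'z' -> {1,2,3}, take 2 (0->2 ok)
  t12 'y' -> {0,4}, take 0 (2->0 ok)
  t13 'z' -> {1,2,3}, take 2 (0->2 ok)
  t14 'y' -> {0,4}, take 0 (2->0 ok)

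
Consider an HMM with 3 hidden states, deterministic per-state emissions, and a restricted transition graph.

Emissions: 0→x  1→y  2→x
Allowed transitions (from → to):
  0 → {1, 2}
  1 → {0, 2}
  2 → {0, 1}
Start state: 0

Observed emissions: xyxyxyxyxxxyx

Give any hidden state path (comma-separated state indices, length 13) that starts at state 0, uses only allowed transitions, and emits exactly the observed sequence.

  0: obs=x cand={0,2} pick 0 [start]
  1: obs=y cand={1} pick 1 [0->1 ok]
  2: obs=x cand={0,2} pick 0 [1->0 ok]
  3: obs=y cand={1} pick 1 [0->1 ok]
  4: obs=x cand={0,2} pick 2 [1->2 ok]
  5: obs=y cand={1} pick 1 [2->1 ok]
  6: obs=x cand={0,2} pick 2 [1->2 ok]
  7: obs=y cand={1} pick 1 [2->1 ok]
  8: obs=x cand={0,2} pick 2 [1->2 ok]
  9: obs=x cand={0,2} pick 0 [2->0 ok]
  10: obs=x cand={0,2} pick 2 [0->2 ok]
  11: obs=y cand={1} pick 1 [2->1 ok]
  12: obs=x cand={0,2} pick 0 [1->0 ok]

0,1,0,1,2,1,2,1,2,0,2,1,0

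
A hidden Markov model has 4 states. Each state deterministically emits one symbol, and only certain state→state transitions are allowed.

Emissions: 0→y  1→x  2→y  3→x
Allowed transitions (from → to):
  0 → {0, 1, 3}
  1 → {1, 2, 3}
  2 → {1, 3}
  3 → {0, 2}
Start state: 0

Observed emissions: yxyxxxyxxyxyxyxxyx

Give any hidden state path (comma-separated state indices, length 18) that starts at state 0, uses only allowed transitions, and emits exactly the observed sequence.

  pos 0: y in {0,2}, choose 0; start
  pos 1: x in {1,3}, choose 1; 0->1 ok
  pos 2: y in {0,2}, choose 2; 1->2 ok
  pos 3: x in {1,3}, choose 1; 2->1 ok
  pos 4: x in {1,3}, choose 1; 1->1 ok
  pos 5: x in {1,3}, choose 1; 1->1 ok
  pos 6: y in {0,2}, choose 2; 1->2 ok
  pos 7: x in {1,3}, choose 1; 2->1 ok
  pos 8: x in {1,3}, choose 3; 1->3 ok
  pos 9: y in {0,2}, choose 2; 3->2 ok
  pos 10: x in {1,3}, choose 3; 2->3 ok
  pos 11: y in {0,2}, choose 2; 3->2 ok
  pos 12: x in {1,3}, choose 1; 2->1 ok
  pos 13: y in {0,2}, choose 2; 1->2 ok
  pos 14: x in {1,3}, choose 1; 2->1 ok
  pos 15: x in {1,3}, choose 3; 1->3 ok
  pos 16: y in {0,2}, choose 2; 3->2 ok
  pos 17: x in {1,3}, choose 1; 2->1 ok

0,1,2,1,1,1,2,1,3,2,3,2,1,2,1,3,2,1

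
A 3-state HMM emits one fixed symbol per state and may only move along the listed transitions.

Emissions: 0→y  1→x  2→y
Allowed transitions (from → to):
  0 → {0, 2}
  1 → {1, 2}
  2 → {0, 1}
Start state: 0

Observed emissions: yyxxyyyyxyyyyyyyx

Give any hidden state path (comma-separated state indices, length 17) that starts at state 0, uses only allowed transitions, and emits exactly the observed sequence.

  [0] y  {0,2}  => 0  start
  [1] y  {0,2}  => 2  0->2 ok
  [2] x  {1}  => 1  2->1 ok
  [3] x  {1}  => 1  1->1 ok
  [4] y  {0,2}  => 2  1->2 ok
  [5] y  {0,2}  => 0  2->0 ok
  [6] y  {0,2}  => 0  0->0 ok
  [7] y  {0,2}  => 2  0->2 ok
  [8] x  {1}  => 1  2->1 ok
  [9] y  {0,2}  => 2  1->2 ok
  [10] y  {0,2}  => 0  2->0 ok
  [11] y  {0,2}  => 0  0->0 ok
  [12] y  {0,2}  => 2  0->2 ok
  [13] y  {0,2}  => 0  2->0 ok
  [14] y  {0,2}  => 0  0->0 ok
  [15] y  {0,2}  => 2  0->2 ok
  [16] x  {1}  => 1  2->1 ok

0,2,1,1,2,0,0,2,1,2,0,0,2,0,0,2,1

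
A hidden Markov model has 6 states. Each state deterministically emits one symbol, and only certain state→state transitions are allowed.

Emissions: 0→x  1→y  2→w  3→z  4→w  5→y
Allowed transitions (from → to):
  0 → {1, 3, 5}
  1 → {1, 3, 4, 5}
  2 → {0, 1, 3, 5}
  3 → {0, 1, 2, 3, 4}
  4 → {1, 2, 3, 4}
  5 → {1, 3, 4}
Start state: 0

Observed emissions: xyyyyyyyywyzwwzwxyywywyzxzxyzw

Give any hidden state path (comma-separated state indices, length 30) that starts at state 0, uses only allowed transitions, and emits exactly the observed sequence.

  pos 0: x in {0}, choose 0; start
  pos 1: y in {1,5}, choose 5; 0->5 ok
  pos 2: y in {1,5}, choose 1; 5->1 ok
  pos 3: y in {1,5}, choose 5; 1->5 ok
  pos 4: y in {1,5}, choose 1; 5->1 ok
  pos 5: y in {1,5}, choose 1; 1->1 ok
  pos 6: y in {1,5}, choose 5; 1->5 ok
  pos 7: y in {1,5}, choose 1; 5->1 ok
  pos 8: y in {1,5}, choose 5; 1->5 ok
  pos 9: w in {2,4}, choose 4; 5->4 ok
  pos 10: y in {1,5}, choose 1; 4->1 ok
  pos 11: z in {3}, choose 3; 1->3 ok
  pos 12: w in {2,4}, choose 4; 3->4 ok
  pos 13: w in {2,4}, choose 2; 4->2 ok
  pos 14: z in {3}, choose 3; 2->3 ok
  pos 15: w in {2,4}, choose 2; 3->2 ok
  pos 16: x in {0}, choose 0; 2->0 ok
  pos 17: y in {1,5}, choose 5; 0->5 ok
  pos 18: y in {1,5}, choose 1; 5->1 ok
  pos 19: w in {2,4}, choose 4; 1->4 ok
  pos 20: y in {1,5}, choose 1; 4->1 ok
  pos 21: w in {2,4}, choose 4; 1->4 ok
  pos 22: y in {1,5}, choose 1; 4->1 ok
  pos 23: z in {3}, choose 3; 1->3 ok
  pos 24: x in {0}, choose 0; 3->0 ok
  pos 25: z in {3}, choose 3; 0->3 ok
  pos 26: x in {0}, choose 0; 3->0 ok
  pos 27: y in {1,5}, choose 5; 0->5 ok
  pos 28: z in {3}, choose 3; 5->3 ok
  pos 29: w in {2,4}, choose 4; 3->4 ok

0,5,1,5,1,1,5,1,5,4,1,3,4,2,3,2,0,5,1,4,1,4,1,3,0,3,0,5,3,4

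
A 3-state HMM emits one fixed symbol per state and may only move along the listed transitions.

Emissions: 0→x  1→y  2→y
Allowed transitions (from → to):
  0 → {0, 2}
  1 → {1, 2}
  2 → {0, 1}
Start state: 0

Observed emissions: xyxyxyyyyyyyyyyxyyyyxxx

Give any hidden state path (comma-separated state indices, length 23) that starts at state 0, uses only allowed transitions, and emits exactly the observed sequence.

0,2,0,2,0,2,1,2,1,1,2,1,1,1,2,0,2,1,1,2,0,0,0

  [0] x  {0}  => 0  start
  [1] y  {1,2}  => 2  0->2 ok
  [2] x  {0}  => 0  2->0 ok
  [3] y  {1,2}  => 2  0->2 ok
  [4] x  {0}  => 0  2->0 ok
  [5] y  {1,2}  => 2  0->2 ok
  [6] y  {1,2}  => 1  2->1 ok
  [7] y  {1,2}  => 2  1->2 ok
  [8] y  {1,2}  => 1  2->1 ok
  [9] y  {1,2}  => 1  1->1 ok
  [10] y  {1,2}  => 2  1->2 ok
  [11] y  {1,2}  => 1  2->1 ok
  [12] y  {1,2}  => 1  1->1 ok
  [13] y  {1,2}  => 1  1->1 ok
  [14] y  {1,2}  => 2  1->2 ok
  [15] x  {0}  => 0  2->0 ok
  [16] y  {1,2}  => 2  0->2 ok
  [17] y  {1,2}  => 1  2->1 ok
  [18] y  {1,2}  => 1  1->1 ok
  [19] y  {1,2}  => 2  1->2 ok
  [20] x  {0}  => 0  2->0 ok
  [21] x  {0}  => 0  0->0 ok
  [22] x  {0}  => 0  0->0 ok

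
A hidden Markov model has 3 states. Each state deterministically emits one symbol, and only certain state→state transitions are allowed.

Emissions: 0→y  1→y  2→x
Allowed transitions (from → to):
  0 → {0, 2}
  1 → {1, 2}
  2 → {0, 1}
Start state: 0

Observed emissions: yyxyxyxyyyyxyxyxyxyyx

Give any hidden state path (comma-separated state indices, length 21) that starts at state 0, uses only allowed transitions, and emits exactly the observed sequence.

0,0,2,0,2,1,2,1,1,1,1,2,1,2,0,2,1,2,0,0,2

  [0] y  {0,1}  => 0  start
  [1] y  {0,1}  => 0  0->0 ok
  [2] x  {2}  => 2  0->2 ok
  [3] y  {0,1}  => 0  2->0 ok
  [4] x  {2}  => 2  0->2 ok
  [5] y  {0,1}  => 1  2->1 ok
  [6] x  {2}  => 2  1->2 ok
  [7] y  {0,1}  => 1  2->1 ok
  [8] y  {0,1}  => 1  1->1 ok
  [9] y  {0,1}  => 1  1->1 ok
  [10] y  {0,1}  => 1  1->1 ok
  [11] x  {2}  => 2  1->2 ok
  [12] y  {0,1}  => 1  2->1 ok
  [13] x  {2}  => 2  1->2 ok
  [14] y  {0,1}  => 0  2->0 ok
  [15] x  {2}  => 2  0->2 ok
  [16] y  {0,1}  => 1  2->1 ok
  [17] x  {2}  => 2  1->2 ok
  [18] y  {0,1}  => 0  2->0 ok
  [19] y  {0,1}  => 0  0->0 ok
  [20] x  {2}  => 2  0->2 ok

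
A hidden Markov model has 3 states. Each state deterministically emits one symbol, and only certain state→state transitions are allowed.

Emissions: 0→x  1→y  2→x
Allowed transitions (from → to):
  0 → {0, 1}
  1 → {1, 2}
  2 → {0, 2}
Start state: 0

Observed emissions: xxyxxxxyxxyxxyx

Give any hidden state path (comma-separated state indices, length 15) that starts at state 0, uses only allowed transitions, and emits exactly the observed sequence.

  pos 0: x in {0,2}, choose 0; start
  pos 1: x in {0,2}, choose 0; 0->0 ok
  pos 2: y in {1}, choose 1; 0->1 ok
  pos 3: x in {0,2}, choose 2; 1->2 ok
  pos 4: x in {0,2}, choose 2; 2->2 ok
  pos 5: x in {0,2}, choose 2; 2->2 ok
  pos 6: x in {0,2}, choose 0; 2->0 ok
  pos 7: y in {1}, choose 1; 0->1 ok
  pos 8: x in {0,2}, choose 2; 1->2 ok
  pos 9: x in {0,2}, choose 0; 2->0 ok
  pos 10: y in {1}, choose 1; 0->1 ok
  pos 11: x in {0,2}, choose 2; 1->2 ok
  pos 12: x in {0,2}, choose 0; 2->0 ok
  pos 13: y in {1}, choose 1; 0->1 ok
  pos 14: x in {0,2}, choose 2; 1->2 ok

0,0,1,2,2,2,0,1,2,0,1,2,0,1,2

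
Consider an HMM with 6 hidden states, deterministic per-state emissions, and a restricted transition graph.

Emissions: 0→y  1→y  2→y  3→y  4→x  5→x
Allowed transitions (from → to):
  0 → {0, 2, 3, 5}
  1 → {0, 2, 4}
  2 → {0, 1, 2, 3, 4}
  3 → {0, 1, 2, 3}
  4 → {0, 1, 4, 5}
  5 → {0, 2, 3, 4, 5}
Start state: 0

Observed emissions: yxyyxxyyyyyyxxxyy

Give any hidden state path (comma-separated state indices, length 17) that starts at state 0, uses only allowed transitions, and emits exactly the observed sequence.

0,5,3,0,5,5,3,3,3,2,1,0,5,4,5,2,1

  t0 'y' -> {0,1,2,3}, take 0 (start)
  t1 'x' -> {4,5}, take 5 (0->5 ok)
  t2 'y' -> {0,1,2,3}, take 3 (5->3 ok)
  t3 'y' -> {0,1,2,3}, take 0 (3->0 ok)
  t4 'x' -> {4,5}, take 5 (0->5 ok)
  t5 'x' -> {4,5}, take 5 (5->5 ok)
  t6 'y' -> {0,1,2,3}, take 3 (5->3 ok)
  t7 'y' -> {0,1,2,3}, take 3 (3->3 ok)
  t8 'y' -> {0,1,2,3}, take 3 (3->3 ok)
  t9 'y' -> {0,1,2,3}, take 2 (3->2 ok)
  t10 'y' -> {0,1,2,3}, take 1 (2->1 ok)
  t11 'y' -> {0,1,2,3}, take 0 (1->0 ok)
  t12 'x' -> {4,5}, take 5 (0->5 ok)
  t13 'x' -> {4,5}, take 4 (5->4 ok)
  t14 'x' -> {4,5}, take 5 (4->5 ok)
  t15 'y' -> {0,1,2,3}, take 2 (5->2 ok)
  t16 'y' -> {0,1,2,3}, take 1 (2->1 ok)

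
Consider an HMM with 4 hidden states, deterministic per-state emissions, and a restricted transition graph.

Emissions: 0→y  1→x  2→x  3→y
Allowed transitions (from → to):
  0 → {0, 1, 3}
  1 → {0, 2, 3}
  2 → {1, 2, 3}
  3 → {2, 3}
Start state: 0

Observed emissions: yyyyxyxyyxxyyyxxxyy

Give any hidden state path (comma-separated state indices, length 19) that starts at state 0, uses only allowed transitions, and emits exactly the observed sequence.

  t0 'y' -> {0,3}, take 0 (start)
  t1 'y' -> {0,3}, take 0 (0->0 ok)
  t2 'y' -> {0,3}, take 3 (0->3 ok)
  t3 'y' -> {0,3}, take 3 (3->3 ok)
  t4 'x' -> {1,2}, take 2 (3->2 ok)
  t5 'y' -> {0,3}, take 3 (2->3 ok)
  t6 'x' -> {1,2}, take 2 (3->2 ok)
  t7 'y' -> {0,3}, take 3 (2->3 ok)
  t8 'y' -> {0,3}, take 3 (3->3 ok)
  t9 'x' -> {1,2}, take 2 (3->2 ok)
  t10 'x' -> {1,2}, take 1 (2->1 ok)
  t11 'y' -> {0,3}, take 0 (1->0 ok)
  t12 'y' -> {0,3}, take 0 (0->0 ok)
  t13 'y' -> {0,3}, take 3 (0->3 ok)
  t14 'x' -> {1,2}, take 2 (3->2 ok)
  t15 'x' -> {1,2}, take 2 (2->2 ok)
  t16 'x' -> {1,2}, take 2 (2->2 ok)
  t17 'y' -> {0,3}, take 3 (2->3 ok)
  t18 'y' -> {0,3}, take 3 (3->3 ok)

0,0,3,3,2,3,2,3,3,2,1,0,0,3,2,2,2,3,3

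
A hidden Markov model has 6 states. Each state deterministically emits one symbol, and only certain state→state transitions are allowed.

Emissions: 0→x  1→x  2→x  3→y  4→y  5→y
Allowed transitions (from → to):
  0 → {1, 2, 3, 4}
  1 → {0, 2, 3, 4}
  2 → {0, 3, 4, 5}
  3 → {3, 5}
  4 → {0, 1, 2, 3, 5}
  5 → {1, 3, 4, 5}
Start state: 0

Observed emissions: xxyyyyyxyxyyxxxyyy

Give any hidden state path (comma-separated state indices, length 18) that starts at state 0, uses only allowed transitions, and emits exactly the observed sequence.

  0: obs=x cand={0,1,2} pick 0 [start]
  1: obs=x cand={0,1,2} pick 2 [0->2 ok]
  2: obs=y cand={3,4,5} pick 4 [2->4 ok]
  3: obs=y cand={3,4,5} pick 5 [4->5 ok]
  4: obs=y cand={3,4,5} pick 3 [5->3 ok]
  5: obs=y cand={3,4,5} pick 3 [3->3 ok]
  6: obs=y cand={3,4,5} pick 5 [3->5 ok]
  7: obs=x cand={0,1,2} pick 1 [5->1 ok]
  8: obs=y cand={3,4,5} pick 4 [1->4 ok]
  9: obs=x cand={0,1,2} pick 2 [4->2 ok]
  10: obs=y cand={3,4,5} pick 4 [2->4 ok]
  11: obs=y cand={3,4,5} pick 5 [4->5 ok]
  12: obs=x cand={0,1,2} pick 1 [5->1 ok]
  13: obs=x cand={0,1,2} pick 0 [1->0 ok]
  14: obs=x cand={0,1,2} pick 1 [0->1 ok]
  15: obs=y cand={3,4,5} pick 3 [1->3 ok]
  16: obs=y cand={3,4,5} pick 5 [3->5 ok]
  17: obs=y cand={3,4,5} pick 3 [5->3 ok]

0,2,4,5,3,3,5,1,4,2,4,5,1,0,1,3,5,3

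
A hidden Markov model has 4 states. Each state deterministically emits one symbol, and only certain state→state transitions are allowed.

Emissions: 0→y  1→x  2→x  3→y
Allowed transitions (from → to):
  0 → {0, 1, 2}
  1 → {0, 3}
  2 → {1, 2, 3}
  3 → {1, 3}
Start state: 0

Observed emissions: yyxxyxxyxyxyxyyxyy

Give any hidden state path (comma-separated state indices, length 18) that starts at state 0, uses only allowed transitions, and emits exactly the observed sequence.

0,0,2,1,0,2,1,3,1,0,1,0,1,3,3,1,3,3

  0: obs=y cand={0,3} pick 0 [start]
  1: obs=y cand={0,3} pick 0 [0->0 ok]
  2: obs=x cand={1,2} pick 2 [0->2 ok]
  3: obs=x cand={1,2} pick 1 [2->1 ok]
  4: obs=y cand={0,3} pick 0 [1->0 ok]
  5: obs=x cand={1,2} pick 2 [0->2 ok]
  6: obs=x cand={1,2} pick 1 [2->1 ok]
  7: obs=y cand={0,3} pick 3 [1->3 ok]
  8: obs=x cand={1,2} pick 1 [3->1 ok]
  9: obs=y cand={0,3} pick 0 [1->0 ok]
  10: obs=x cand={1,2} pick 1 [0->1 ok]
  11: obs=y cand={0,3} pick 0 [1->0 ok]
  12: obs=x cand={1,2} pick 1 [0->1 ok]
  13: obs=y cand={0,3} pick 3 [1->3 ok]
  14: obs=y cand={0,3} pick 3 [3->3 ok]
  15: obs=x cand={1,2} pick 1 [3->1 ok]
  16: obs=y cand={0,3} pick 3 [1->3 ok]
  17: obs=y cand={0,3} pick 3 [3->3 ok]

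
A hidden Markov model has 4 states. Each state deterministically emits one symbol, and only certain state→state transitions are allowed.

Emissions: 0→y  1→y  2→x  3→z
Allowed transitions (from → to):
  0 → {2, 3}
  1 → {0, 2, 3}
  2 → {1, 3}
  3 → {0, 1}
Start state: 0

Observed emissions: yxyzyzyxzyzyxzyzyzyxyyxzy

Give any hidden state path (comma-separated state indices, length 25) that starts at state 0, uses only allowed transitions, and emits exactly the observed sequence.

  [0] y  {0,1}  => 0  start
  [1] x  {2}  => 2  0->2 ok
  [2] y  {0,1}  => 1  2->1 ok
  [3] z  {3}  => 3  1->3 ok
  [4] y  {0,1}  => 1  3->1 ok
  [5] z  {3}  => 3  1->3 ok
  [6] y  {0,1}  => 0  3->0 ok
  [7] x  {2}  => 2  0->2 ok
  [8] z  {3}  => 3  2->3 ok
  [9] y  {0,1}  => 0  3->0 ok
  [10] z  {3}  => 3  0->3 ok
  [11] y  {0,1}  => 0  3->0 ok
  [12] x  {2}  => 2  0->2 ok
  [13] z  {3}  => 3  2->3 ok
  [14] y  {0,1}  => 0  3->0 ok
  [15] z  {3}  => 3  0->3 ok
  [16] y  {0,1}  => 0  3->0 ok
  [17] z  {3}  => 3  0->3 ok
  [18] y  {0,1}  => 1  3->1 ok
  [19] x  {2}  => 2  1->2 ok
  [20] y  {0,1}  => 1  2->1 ok
  [21] y  {0,1}  => 0  1->0 ok
  [22] x  {2}  => 2  0->2 ok
  [23] z  {3}  => 3  2->3 ok
  [24] y  {0,1}  => 1  3->1 ok

0,2,1,3,1,3,0,2,3,0,3,0,2,3,0,3,0,3,1,2,1,0,2,3,1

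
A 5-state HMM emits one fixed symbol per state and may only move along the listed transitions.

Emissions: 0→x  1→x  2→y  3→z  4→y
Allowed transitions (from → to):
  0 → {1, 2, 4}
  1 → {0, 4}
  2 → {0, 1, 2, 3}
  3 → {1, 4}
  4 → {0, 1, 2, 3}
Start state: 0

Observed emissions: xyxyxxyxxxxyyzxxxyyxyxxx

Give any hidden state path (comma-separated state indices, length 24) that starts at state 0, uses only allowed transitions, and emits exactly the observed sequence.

0,4,0,4,1,0,2,1,0,1,0,4,2,3,1,0,1,4,2,0,4,0,1,0

  t0 'x' -> {0,1}, take 0 (start)
  t1 'y' -> {2,4}, take 4 (0->4 ok)
  t2 'x' -> {0,1}, take 0 (4->0 ok)
  t3 'y' -> {2,4}, take 4 (0->4 ok)
  t4 'x' -> {0,1}, take 1 (4->1 ok)
  t5 'x' -> {0,1}, take 0 (1->0 ok)
  t6 'y' -> {2,4}, take 2 (0->2 ok)
  t7 'x' -> {0,1}, take 1 (2->1 ok)
  t8 'x' -> {0,1}, take 0 (1->0 ok)
  t9 'x' -> {0,1}, take 1 (0->1 ok)
  t10 'x' -> {0,1}, take 0 (1->0 ok)
  t11 'y' -> {2,4}, take 4 (0->4 ok)
  t12 'y' -> {2,4}, take 2 (4->2 ok)
  t13 'z' -> {3}, take 3 (2->3 ok)
  t14 'x' -> {0,1}, take 1 (3->1 ok)
  t15 'x' -> {0,1}, take 0 (1->0 ok)
  t16 'x' -> {0,1}, take 1 (0->1 ok)
  t17 'y' -> {2,4}, take 4 (1->4 ok)
  t18 'y' -> {2,4}, take 2 (4->2 ok)
  t19 'x' -> {0,1}, take 0 (2->0 ok)
  t20 'y' -> {2,4}, take 4 (0->4 ok)
  t21 'x' -> {0,1}, take 0 (4->0 ok)
  t22 'x' -> {0,1}, take 1 (0->1 ok)
  t23 'x' -> {0,1}, take 0 (1->0 ok)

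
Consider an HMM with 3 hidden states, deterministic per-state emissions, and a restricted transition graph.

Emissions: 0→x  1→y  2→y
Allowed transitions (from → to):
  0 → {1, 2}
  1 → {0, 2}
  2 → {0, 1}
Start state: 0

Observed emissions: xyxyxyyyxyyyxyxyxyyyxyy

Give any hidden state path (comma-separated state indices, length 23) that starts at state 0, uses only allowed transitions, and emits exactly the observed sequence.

  pos 0: x in {0}, choose 0; start
  pos 1: y in {1,2}, choose 2; 0->2 ok
  pos 2: x in {0}, choose 0; 2->0 ok
  pos 3: y in {1,2}, choose 1; 0->1 ok
  pos 4: x in {0}, choose 0; 1->0 ok
  pos 5: y in {1,2}, choose 2; 0->2 ok
  pos 6: y in {1,2}, choose 1; 2->1 ok
  pos 7: y in {1,2}, choose 2; 1->2 ok
  pos 8: x in {0}, choose 0; 2->0 ok
  pos 9: y in {1,2}, choose 1; 0->1 ok
  pos 10: y in {1,2}, choose 2; 1->2 ok
  pos 11: y in {1,2}, choose 1; 2->1 ok
  pos 12: x in {0}, choose 0; 1->0 ok
  pos 13: y in {1,2}, choose 1; 0->1 ok
  pos 14: x in {0}, choose 0; 1->0 ok
  pos 15: y in {1,2}, choose 1; 0->1 ok
  pos 16: x in {0}, choose 0; 1->0 ok
  pos 17: y in {1,2}, choose 2; 0->2 ok
  pos 18: y in {1,2}, choose 1; 2->1 ok
  pos 19: y in {1,2}, choose 2; 1->2 ok
  pos 20: x in {0}, choose 0; 2->0 ok
  pos 21: y in {1,2}, choose 2; 0->2 ok
  pos 22: y in {1,2}, choose 1; 2->1 ok

0,2,0,1,0,2,1,2,0,1,2,1,0,1,0,1,0,2,1,2,0,2,1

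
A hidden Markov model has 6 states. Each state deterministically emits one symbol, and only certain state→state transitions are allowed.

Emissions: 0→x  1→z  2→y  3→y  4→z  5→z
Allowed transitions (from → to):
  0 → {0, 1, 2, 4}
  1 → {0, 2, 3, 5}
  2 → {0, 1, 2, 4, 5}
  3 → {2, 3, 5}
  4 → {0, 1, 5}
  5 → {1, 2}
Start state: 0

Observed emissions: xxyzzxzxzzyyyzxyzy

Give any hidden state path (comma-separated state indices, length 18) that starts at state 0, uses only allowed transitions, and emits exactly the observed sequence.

  0: obs=x cand={0} pick 0 [start]
  1: obs=x cand={0} pick 0 [0->0 ok]
  2: obs=y cand={2,3} pick 2 [0->2 ok]
  3: obs=z cand={1,4,5} pick 4 [2->4 ok]
  4: obs=z cand={1,4,5} pick 1 [4->1 ok]
  5: obs=x cand={0} pick 0 [1->0 ok]
  6: obs=z cand={1,4,5} pick 4 [0->4 ok]
  7: obs=x cand={0} pick 0 [4->0 ok]
  8: obs=z cand={1,4,5} pick 4 [0->4 ok]
  9: obs=z cand={1,4,5} pick 1 [4->1 ok]
  10: obs=y cand={2,3} pick 3 [1->3 ok]
  11: obs=y cand={2,3} pick 2 [3->2 ok]
  12: obs=y cand={2,3} pick 2 [2->2 ok]
  13: obs=z cand={1,4,5} pick 1 [2->1 ok]
  14: obs=x cand={0} pick 0 [1->0 ok]
  15: obs=y cand={2,3} pick 2 [0->2 ok]
  16: obs=z cand={1,4,5} pick 5 [2->5 ok]
  17: obs=y cand={2,3} pick 2 [5->2 ok]

0,0,2,4,1,0,4,0,4,1,3,2,2,1,0,2,5,2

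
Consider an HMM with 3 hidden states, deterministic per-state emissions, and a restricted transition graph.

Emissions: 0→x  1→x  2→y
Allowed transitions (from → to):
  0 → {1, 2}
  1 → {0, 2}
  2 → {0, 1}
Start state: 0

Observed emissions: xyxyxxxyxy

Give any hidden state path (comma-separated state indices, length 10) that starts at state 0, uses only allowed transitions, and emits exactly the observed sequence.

  t0 'x' -> {0,1}, take 0 (start)
  t1 'y' -> {2}, take 2 (0->2 ok)
  t2 'x' -> {0,1}, take 1 (2->1 ok)
  t3 'y' -> {2}, take 2 (1->2 ok)
  t4 'x' -> {0,1}, take 1 (2->1 ok)
  t5 'x' -> {0,1}, take 0 (1->0 ok)
  t6 'x' -> {0,1}, take 1 (0->1 ok)
  t7 'y' -> {2}, take 2 (1->2 ok)
  t8 'x' -> {0,1}, take 0 (2->0 ok)
  t9 'y' -> {2}, take 2 (0->2 ok)

0,2,1,2,1,0,1,2,0,2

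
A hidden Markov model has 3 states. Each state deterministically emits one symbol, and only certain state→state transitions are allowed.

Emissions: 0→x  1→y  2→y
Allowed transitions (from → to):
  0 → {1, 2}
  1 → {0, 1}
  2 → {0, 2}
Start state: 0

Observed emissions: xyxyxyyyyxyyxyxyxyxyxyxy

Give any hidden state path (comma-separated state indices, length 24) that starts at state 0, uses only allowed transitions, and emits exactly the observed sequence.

  0: obs=x cand={0} pick 0 [start]
  1: obs=y cand={1,2} pick 2 [0->2 ok]
  2: obs=x cand={0} pick 0 [2->0 ok]
  3: obs=y cand={1,2} pick 1 [0->1 ok]
  4: obs=x cand={0} pick 0 [1->0 ok]
  5: obs=y cand={1,2} pick 1 [0->1 ok]
  6: obs=y cand={1,2} pick 1 [1->1 ok]
  7: obs=y cand={1,2} pick 1 [1->1 ok]
  8: obs=y cand={1,2} pick 1 [1->1 ok]
  9: obs=x cand={0} pick 0 [1->0 ok]
  10: obs=y cand={1,2} pick 1 [0->1 ok]
  11: obs=y cand={1,2} pick 1 [1->1 ok]
  12: obs=x cand={0} pick 0 [1->0 ok]
  13: obs=y cand={1,2} pick 1 [0->1 ok]
  14: obs=x cand={0} pick 0 [1->0 ok]
  15: obs=y cand={1,2} pick 1 [0->1 ok]
  16: obs=x cand={0} pick 0 [1->0 ok]
  17: obs=y cand={1,2} pick 2 [0->2 ok]
  18: obs=x cand={0} pick 0 [2->0 ok]
  19: obs=y cand={1,2} pick 2 [0->2 ok]
  20: obs=x cand={0} pick 0 [2->0 ok]
  21: obs=y cand={1,2} pick 1 [0->1 ok]
  22: obs=x cand={0} pick 0 [1->0 ok]
  23: obs=y cand={1,2} pick 2 [0->2 ok]

0,2,0,1,0,1,1,1,1,0,1,1,0,1,0,1,0,2,0,2,0,1,0,2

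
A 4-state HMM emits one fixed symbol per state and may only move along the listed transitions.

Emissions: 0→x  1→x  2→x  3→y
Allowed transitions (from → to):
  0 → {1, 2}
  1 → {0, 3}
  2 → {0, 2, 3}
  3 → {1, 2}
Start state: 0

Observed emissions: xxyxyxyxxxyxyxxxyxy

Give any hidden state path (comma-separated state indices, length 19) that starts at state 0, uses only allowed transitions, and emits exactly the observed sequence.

  [0] x  {0,1,2}  => 0  start
  [1] x  {0,1,2}  => 1  0->1 ok
  [2] y  {3}  => 3  1->3 ok
  [3] x  {0,1,2}  => 2  3->2 ok
  [4] y  {3}  => 3  2->3 ok
  [5] x  {0,1,2}  => 2  3->2 ok
  [6] y  {3}  => 3  2->3 ok
  [7] x  {0,1,2}  => 2  3->2 ok
  [8] x  {0,1,2}  => 0  2->0 ok
  [9] x  {0,1,2}  => 1  0->1 ok
  [10] y  {3}  => 3  1->3 ok
  [11] x  {0,1,2}  => 1  3->1 ok
  [12] y  {3}  => 3  1->3 ok
  [13] x  {0,1,2}  => 2  3->2 ok
  [14] x  {0,1,2}  => 0  2->0 ok
  [15] x  {0,1,2}  => 2  0->2 ok
  [16] y  {3}  => 3  2->3 ok
  [17] x  {0,1,2}  => 2  3->2 ok
  [18] y  {3}  => 3  2->3 ok

0,1,3,2,3,2,3,2,0,1,3,1,3,2,0,2,3,2,3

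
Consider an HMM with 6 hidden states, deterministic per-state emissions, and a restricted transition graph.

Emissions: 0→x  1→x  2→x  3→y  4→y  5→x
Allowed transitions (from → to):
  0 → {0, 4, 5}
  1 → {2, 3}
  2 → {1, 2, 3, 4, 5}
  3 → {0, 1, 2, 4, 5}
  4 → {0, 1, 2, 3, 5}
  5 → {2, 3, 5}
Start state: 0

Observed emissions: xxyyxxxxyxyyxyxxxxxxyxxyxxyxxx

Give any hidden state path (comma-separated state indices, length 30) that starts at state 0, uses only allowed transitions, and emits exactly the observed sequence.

0,5,3,4,2,1,2,2,3,2,3,4,1,3,1,2,5,5,2,1,3,2,2,4,2,5,3,5,5,5

  0: obs=x cand={0,1,2,5} pick 0 [start]
  1: obs=x cand={0,1,2,5} pick 5 [0->5 ok]
  2: obs=y cand={3,4} pick 3 [5->3 ok]
  3: obs=y cand={3,4} pick 4 [3->4 ok]
  4: obs=x cand={0,1,2,5} pick 2 [4->2 ok]
  5: obs=x cand={0,1,2,5} pick 1 [2->1 ok]
  6: obs=x cand={0,1,2,5} pick 2 [1->2 ok]
  7: obs=x cand={0,1,2,5} pick 2 [2->2 ok]
  8: obs=y cand={3,4} pick 3 [2->3 ok]
  9: obs=x cand={0,1,2,5} pick 2 [3->2 ok]
  10: obs=y cand={3,4} pick 3 [2->3 ok]
  11: obs=y cand={3,4} pick 4 [3->4 ok]
  12: obs=x cand={0,1,2,5} pick 1 [4->1 ok]
  13: obs=y cand={3,4} pick 3 [1->3 ok]
  14: obs=x cand={0,1,2,5} pick 1 [3->1 ok]
  15: obs=x cand={0,1,2,5} pick 2 [1->2 ok]
  16: obs=x cand={0,1,2,5} pick 5 [2->5 ok]
  17: obs=x cand={0,1,2,5} pick 5 [5->5 ok]
  18: obs=x cand={0,1,2,5} pick 2 [5->2 ok]
  19: obs=x cand={0,1,2,5} pick 1 [2->1 ok]
  20: obs=y cand={3,4} pick 3 [1->3 ok]
  21: obs=x cand={0,1,2,5} pick 2 [3->2 ok]
  22: obs=x cand={0,1,2,5} pick 2 [2->2 ok]
  23: obs=y cand={3,4} pick 4 [2->4 ok]
  24: obs=x cand={0,1,2,5} pick 2 [4->2 ok]
  25: obs=x cand={0,1,2,5} pick 5 [2->5 ok]
  26: obs=y cand={3,4} pick 3 [5->3 ok]
  27: obs=x cand={0,1,2,5} pick 5 [3->5 ok]
  28: obs=x cand={0,1,2,5} pick 5 [5->5 ok]
  29: obs=x cand={0,1,2,5} pick 5 [5->5 ok]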